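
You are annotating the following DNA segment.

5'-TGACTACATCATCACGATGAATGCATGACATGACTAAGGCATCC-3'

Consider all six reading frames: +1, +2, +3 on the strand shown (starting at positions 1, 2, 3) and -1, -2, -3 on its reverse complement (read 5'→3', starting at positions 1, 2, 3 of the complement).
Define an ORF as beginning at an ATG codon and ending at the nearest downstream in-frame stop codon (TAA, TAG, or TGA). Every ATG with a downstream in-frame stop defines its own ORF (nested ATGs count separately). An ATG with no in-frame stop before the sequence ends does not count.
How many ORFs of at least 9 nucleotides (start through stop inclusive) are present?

5

Reverse complement (5'→3'): GGATGCCTTAGTCATGTCATGCATTCATCGTGATGATGTAGTCA
Frame +1: TGA CTA CAT CAT CAC GAT GAA TGC ATG ACA TGA CTA AGG CAT — ATG at 25, stop TGA at 31 → 9 nt.
Frame +2: GAC TAC ATC ATC ACG ATG AAT GCA TGA CAT GAC TAA GGC ATC — ATG at 17, stop TGA at 26 → 12 nt.
Frame +3: ACT ACA TCA TCA CGA TGA ATG CAT GAC ATG ACT AAG GCA TCC — no ATG→stop ORF.
Frame -1: GGA TGC CTT AGT CAT GTC ATG CAT TCA TCG TGA TGA TGT AGT — ATG at 19, stop TGA at 31 → 15 nt.
Frame -2: GAT GCC TTA GTC ATG TCA TGC ATT CAT CGT GAT GAT GTA GTC — no ATG→stop ORF.
Frame -3: ATG CCT TAG TCA TGT CAT GCA TTC ATC GTG ATG ATG TAG TCA — ATG at 3, stop TAG at 9 → 9 nt; ATG at 33, stop TAG at 39 → 9 nt; ATG at 36, stop TAG at 39 → 6 nt.
ORFs ≥ 9 nucleotides: frame +1 25–33 (9 nucleotides), frame +2 17–28 (12 nucleotides), frame -1 19–33 (15 nucleotides), frame -3 3–11 (9 nucleotides), frame -3 33–41 (9 nucleotides). Count = 5.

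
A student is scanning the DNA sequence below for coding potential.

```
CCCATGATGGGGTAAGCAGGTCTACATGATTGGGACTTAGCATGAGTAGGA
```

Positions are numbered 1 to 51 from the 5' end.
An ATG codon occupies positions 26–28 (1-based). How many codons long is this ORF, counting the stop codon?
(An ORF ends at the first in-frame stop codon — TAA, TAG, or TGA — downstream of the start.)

Codons from position 26: ATG (26–28), ATT (29–31), GGG (32–34), ACT (35–37), TAG (38–40).
TAG is the first in-frame stop; that's 5 codons including the stop.

5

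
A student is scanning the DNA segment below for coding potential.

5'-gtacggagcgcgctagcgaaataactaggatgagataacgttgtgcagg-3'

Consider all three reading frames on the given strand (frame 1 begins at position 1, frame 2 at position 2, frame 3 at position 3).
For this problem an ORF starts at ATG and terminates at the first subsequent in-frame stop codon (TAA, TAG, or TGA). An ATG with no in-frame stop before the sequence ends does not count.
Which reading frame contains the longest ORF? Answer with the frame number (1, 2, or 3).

Frame 1: GTA CGG AGC GCG CTA GCG AAA TAA CTA GGA TGA GAT AAC GTT GTG CAG — no ATG→stop ORF.
Frame 2: TAC GGA GCG CGC TAG CGA AAT AAC TAG GAT GAG ATA ACG TTG TGC AGG — no ATG→stop ORF.
Frame 3: ACG GAG CGC GCT AGC GAA ATA ACT AGG ATG AGA TAA CGT TGT GCA — ATG at 30, stop TAA at 36 → 9 nt.
Longest ORF is 9 nt in frame 3 (positions 30–38).

3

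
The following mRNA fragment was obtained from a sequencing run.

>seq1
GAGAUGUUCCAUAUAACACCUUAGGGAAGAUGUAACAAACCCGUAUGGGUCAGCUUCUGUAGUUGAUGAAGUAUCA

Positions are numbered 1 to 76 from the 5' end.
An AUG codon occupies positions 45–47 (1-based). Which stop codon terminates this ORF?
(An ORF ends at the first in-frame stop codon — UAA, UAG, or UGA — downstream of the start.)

UAG

Codons from position 45: AUG (45–47), GGU (48–50), CAG (51–53), CUU (54–56), CUG (57–59), UAG (60–62).
The first in-frame stop codon is UAG.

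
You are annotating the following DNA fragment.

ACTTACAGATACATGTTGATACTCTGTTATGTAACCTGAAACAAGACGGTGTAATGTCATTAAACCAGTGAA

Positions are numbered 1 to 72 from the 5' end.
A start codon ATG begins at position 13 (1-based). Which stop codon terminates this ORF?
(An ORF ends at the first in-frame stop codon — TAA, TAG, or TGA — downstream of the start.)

Codons from position 13: ATG (13–15), TTG (16–18), ATA (19–21), CTC (22–24), TGT (25–27), TAT (28–30), GTA (31–33), ACC (34–36), TGA (37–39).
The first in-frame stop codon is TGA.

TGA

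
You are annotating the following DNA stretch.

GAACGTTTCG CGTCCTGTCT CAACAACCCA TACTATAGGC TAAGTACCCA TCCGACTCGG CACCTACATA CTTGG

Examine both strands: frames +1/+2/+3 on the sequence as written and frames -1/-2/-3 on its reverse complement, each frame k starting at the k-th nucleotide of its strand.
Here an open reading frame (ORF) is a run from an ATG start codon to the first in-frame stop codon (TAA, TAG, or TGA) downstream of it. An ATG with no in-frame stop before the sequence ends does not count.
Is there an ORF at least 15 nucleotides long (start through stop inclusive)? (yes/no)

Reverse complement (5'→3'): CCAAGTATGTAGGTGCCGAGTCGGATGGGTACTTAGCCTATAGTATGGGTTGTTGAGACAGGACGCGAAACGTTC
Frame +1: GAA CGT TTC GCG TCC TGT CTC AAC AAC CCA TAC TAT AGG CTA AGT ACC CAT CCG ACT CGG CAC CTA CAT ACT TGG — no ATG→stop ORF.
Frame +2: AAC GTT TCG CGT CCT GTC TCA ACA ACC CAT ACT ATA GGC TAA GTA CCC ATC CGA CTC GGC ACC TAC ATA CTT — no ATG→stop ORF.
Frame +3: ACG TTT CGC GTC CTG TCT CAA CAA CCC ATA CTA TAG GCT AAG TAC CCA TCC GAC TCG GCA CCT ACA TAC TTG — no ATG→stop ORF.
Frame -1: CCA AGT ATG TAG GTG CCG AGT CGG ATG GGT ACT TAG CCT ATA GTA TGG GTT GTT GAG ACA GGA CGC GAA ACG TTC — ATG at 7, stop TAG at 10 → 6 nt; ATG at 25, stop TAG at 34 → 12 nt.
Frame -2: CAA GTA TGT AGG TGC CGA GTC GGA TGG GTA CTT AGC CTA TAG TAT GGG TTG TTG AGA CAG GAC GCG AAA CGT — no ATG→stop ORF.
Frame -3: AAG TAT GTA GGT GCC GAG TCG GAT GGG TAC TTA GCC TAT AGT ATG GGT TGT TGA GAC AGG ACG CGA AAC GTT — ATG at 45, stop TGA at 54 → 12 nt.
Largest ORF found is 12 nucleotides < 15, so no.

no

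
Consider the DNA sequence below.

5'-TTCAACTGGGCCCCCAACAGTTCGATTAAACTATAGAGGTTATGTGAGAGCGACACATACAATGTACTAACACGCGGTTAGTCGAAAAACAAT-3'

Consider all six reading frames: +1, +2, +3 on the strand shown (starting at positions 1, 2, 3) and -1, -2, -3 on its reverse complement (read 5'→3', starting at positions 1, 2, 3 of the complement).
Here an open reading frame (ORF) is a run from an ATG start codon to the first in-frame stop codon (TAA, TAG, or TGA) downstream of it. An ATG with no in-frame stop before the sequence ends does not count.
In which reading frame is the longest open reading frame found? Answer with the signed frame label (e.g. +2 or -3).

Reverse complement (5'→3'): ATTGTTTTTCGACTAACCGCGTGTTAGTACATTGTATGTGTCGCTCTCACATAACCTCTATAGTTTAATCGAACTGTTGGGGGCCCAGTTGAA
Frame +1: TTC AAC TGG GCC CCC AAC AGT TCG ATT AAA CTA TAG AGG TTA TGT GAG AGC GAC ACA TAC AAT GTA CTA ACA CGC GGT TAG TCG AAA AAC AAT — no ATG→stop ORF.
Frame +2: TCA ACT GGG CCC CCA ACA GTT CGA TTA AAC TAT AGA GGT TAT GTG AGA GCG ACA CAT ACA ATG TAC TAA CAC GCG GTT AGT CGA AAA ACA — ATG at 62, stop TAA at 68 → 9 nt.
Frame +3: CAA CTG GGC CCC CAA CAG TTC GAT TAA ACT ATA GAG GTT ATG TGA GAG CGA CAC ATA CAA TGT ACT AAC ACG CGG TTA GTC GAA AAA CAA — ATG at 42, stop TGA at 45 → 6 nt.
Frame -1: ATT GTT TTT CGA CTA ACC GCG TGT TAG TAC ATT GTA TGT GTC GCT CTC ACA TAA CCT CTA TAG TTT AAT CGA ACT GTT GGG GGC CCA GTT GAA — no ATG→stop ORF.
Frame -2: TTG TTT TTC GAC TAA CCG CGT GTT AGT ACA TTG TAT GTG TCG CTC TCA CAT AAC CTC TAT AGT TTA ATC GAA CTG TTG GGG GCC CAG TTG — no ATG→stop ORF.
Frame -3: TGT TTT TCG ACT AAC CGC GTG TTA GTA CAT TGT ATG TGT CGC TCT CAC ATA ACC TCT ATA GTT TAA TCG AAC TGT TGG GGG CCC AGT TGA — ATG at 36, stop TAA at 66 → 33 nt.
Longest ORF is 33 nt in frame -3 (positions 36–68).

-3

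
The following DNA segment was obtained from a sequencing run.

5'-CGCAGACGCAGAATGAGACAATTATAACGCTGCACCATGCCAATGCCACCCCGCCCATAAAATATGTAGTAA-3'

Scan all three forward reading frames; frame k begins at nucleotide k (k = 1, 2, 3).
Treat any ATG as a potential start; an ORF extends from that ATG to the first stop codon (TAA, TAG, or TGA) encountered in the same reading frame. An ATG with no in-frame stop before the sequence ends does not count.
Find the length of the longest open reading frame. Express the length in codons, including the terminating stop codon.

Frame 1: CGC AGA CGC AGA ATG AGA CAA TTA TAA CGC TGC ACC ATG CCA ATG CCA CCC CGC CCA TAA AAT ATG TAG TAA — ATG at 13, stop TAA at 25 → 15 nt; ATG at 37, stop TAA at 58 → 24 nt; ATG at 43, stop TAA at 58 → 18 nt; ATG at 64, stop TAG at 67 → 6 nt.
Frame 2: GCA GAC GCA GAA TGA GAC AAT TAT AAC GCT GCA CCA TGC CAA TGC CAC CCC GCC CAT AAA ATA TGT AGT — no ATG→stop ORF.
Frame 3: CAG ACG CAG AAT GAG ACA ATT ATA ACG CTG CAC CAT GCC AAT GCC ACC CCG CCC ATA AAA TAT GTA GTA — no ATG→stop ORF.
Longest: frame 1, positions 37–60, 24 nt = 8 codons = 7 aa. → 8 codons.

8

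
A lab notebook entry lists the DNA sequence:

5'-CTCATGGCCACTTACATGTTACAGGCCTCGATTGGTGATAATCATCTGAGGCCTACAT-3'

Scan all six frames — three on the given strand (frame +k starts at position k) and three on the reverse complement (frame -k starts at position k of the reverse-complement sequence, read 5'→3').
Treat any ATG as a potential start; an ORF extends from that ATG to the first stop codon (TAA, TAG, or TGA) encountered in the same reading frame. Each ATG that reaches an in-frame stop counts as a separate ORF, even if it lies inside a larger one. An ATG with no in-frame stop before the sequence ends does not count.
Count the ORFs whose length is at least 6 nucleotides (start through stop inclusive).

Reverse complement (5'→3'): ATGTAGGCCTCAGATGATTATCACCAATCGAGGCCTGTAACATGTAAGTGGCCATGAG
Frame +1: CTC ATG GCC ACT TAC ATG TTA CAG GCC TCG ATT GGT GAT AAT CAT CTG AGG CCT ACA — no ATG→stop ORF.
Frame +2: TCA TGG CCA CTT ACA TGT TAC AGG CCT CGA TTG GTG ATA ATC ATC TGA GGC CTA CAT — no ATG→stop ORF.
Frame +3: CAT GGC CAC TTA CAT GTT ACA GGC CTC GAT TGG TGA TAA TCA TCT GAG GCC TAC — no ATG→stop ORF.
Frame -1: ATG TAG GCC TCA GAT GAT TAT CAC CAA TCG AGG CCT GTA ACA TGT AAG TGG CCA TGA — ATG at 1, stop TAG at 4 → 6 nt.
Frame -2: TGT AGG CCT CAG ATG ATT ATC ACC AAT CGA GGC CTG TAA CAT GTA AGT GGC CAT GAG — ATG at 14, stop TAA at 38 → 27 nt.
Frame -3: GTA GGC CTC AGA TGA TTA TCA CCA ATC GAG GCC TGT AAC ATG TAA GTG GCC ATG — ATG at 42, stop TAA at 45 → 6 nt.
ORFs ≥ 6 nucleotides: frame -1 1–6 (6 nucleotides), frame -2 14–40 (27 nucleotides), frame -3 42–47 (6 nucleotides). Count = 3.

3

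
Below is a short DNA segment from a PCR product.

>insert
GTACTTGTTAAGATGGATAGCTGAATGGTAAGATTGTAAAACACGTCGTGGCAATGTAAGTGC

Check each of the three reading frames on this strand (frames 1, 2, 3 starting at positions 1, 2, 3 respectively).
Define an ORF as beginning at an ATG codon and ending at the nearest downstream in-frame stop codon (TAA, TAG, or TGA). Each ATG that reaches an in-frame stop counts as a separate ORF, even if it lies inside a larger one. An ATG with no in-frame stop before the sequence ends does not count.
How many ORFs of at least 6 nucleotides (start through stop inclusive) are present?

3

Frame 1: GTA CTT GTT AAG ATG GAT AGC TGA ATG GTA AGA TTG TAA AAC ACG TCG TGG CAA TGT AAG TGC — ATG at 13, stop TGA at 22 → 12 nt; ATG at 25, stop TAA at 37 → 15 nt.
Frame 2: TAC TTG TTA AGA TGG ATA GCT GAA TGG TAA GAT TGT AAA ACA CGT CGT GGC AAT GTA AGT — no ATG→stop ORF.
Frame 3: ACT TGT TAA GAT GGA TAG CTG AAT GGT AAG ATT GTA AAA CAC GTC GTG GCA ATG TAA GTG — ATG at 54, stop TAA at 57 → 6 nt.
ORFs ≥ 6 nucleotides: frame 1 13–24 (12 nucleotides), frame 1 25–39 (15 nucleotides), frame 3 54–59 (6 nucleotides). Count = 3.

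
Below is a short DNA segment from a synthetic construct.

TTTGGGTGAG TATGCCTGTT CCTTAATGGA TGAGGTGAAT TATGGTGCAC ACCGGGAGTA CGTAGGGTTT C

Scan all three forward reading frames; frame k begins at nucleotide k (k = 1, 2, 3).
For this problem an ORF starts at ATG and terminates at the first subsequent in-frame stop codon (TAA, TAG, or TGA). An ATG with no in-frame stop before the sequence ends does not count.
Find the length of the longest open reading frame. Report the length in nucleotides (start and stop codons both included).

Frame 1: TTT GGG TGA GTA TGC CTG TTC CTT AAT GGA TGA GGT GAA TTA TGG TGC ACA CCG GGA GTA CGT AGG GTT — no ATG→stop ORF.
Frame 2: TTG GGT GAG TAT GCC TGT TCC TTA ATG GAT GAG GTG AAT TAT GGT GCA CAC CGG GAG TAC GTA GGG TTT — no ATG→stop ORF.
Frame 3: TGG GTG AGT ATG CCT GTT CCT TAA TGG ATG AGG TGA ATT ATG GTG CAC ACC GGG AGT ACG TAG GGT TTC — ATG at 12, stop TAA at 24 → 15 nt; ATG at 30, stop TGA at 36 → 9 nt; ATG at 42, stop TAG at 63 → 24 nt.
Longest: frame 3, positions 42–65, 24 nt = 8 codons = 7 aa. → 24 nucleotides.

24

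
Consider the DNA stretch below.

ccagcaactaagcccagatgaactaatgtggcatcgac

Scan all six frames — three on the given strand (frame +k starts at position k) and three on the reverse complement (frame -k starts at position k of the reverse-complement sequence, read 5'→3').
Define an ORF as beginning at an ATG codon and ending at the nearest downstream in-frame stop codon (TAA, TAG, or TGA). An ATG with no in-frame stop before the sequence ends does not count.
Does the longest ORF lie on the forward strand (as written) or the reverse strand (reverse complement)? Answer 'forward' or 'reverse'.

Reverse complement (5'→3'): GTCGATGCCACATTAGTTCATCTGGGCTTAGTTGCTGG
Frame +1: CCA GCA ACT AAG CCC AGA TGA ACT AAT GTG GCA TCG — no ATG→stop ORF.
Frame +2: CAG CAA CTA AGC CCA GAT GAA CTA ATG TGG CAT CGA — no ATG→stop ORF.
Frame +3: AGC AAC TAA GCC CAG ATG AAC TAA TGT GGC ATC GAC — ATG at 18, stop TAA at 24 → 9 nt.
Frame -1: GTC GAT GCC ACA TTA GTT CAT CTG GGC TTA GTT GCT — no ATG→stop ORF.
Frame -2: TCG ATG CCA CAT TAG TTC ATC TGG GCT TAG TTG CTG — ATG at 5, stop TAG at 14 → 12 nt.
Frame -3: CGA TGC CAC ATT AGT TCA TCT GGG CTT AGT TGC TGG — no ATG→stop ORF.
Forward-strand max 9 nt; reverse-strand max 12 nt. The reverse strand has the longer ORF.

reverse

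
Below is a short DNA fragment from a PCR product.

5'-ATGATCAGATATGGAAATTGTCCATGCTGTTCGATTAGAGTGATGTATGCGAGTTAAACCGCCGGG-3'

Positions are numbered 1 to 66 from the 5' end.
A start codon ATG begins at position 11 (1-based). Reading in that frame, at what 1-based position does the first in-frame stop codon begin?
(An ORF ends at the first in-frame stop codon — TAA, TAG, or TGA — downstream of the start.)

41

Codons from position 11: ATG (11–13), GAA (14–16), ATT (17–19), GTC (20–22), CAT (23–25), GCT (26–28), GTT (29–31), CGA (32–34), TTA (35–37), GAG (38–40), TGA (41–43).
TGA is a stop codon; it begins at position 41.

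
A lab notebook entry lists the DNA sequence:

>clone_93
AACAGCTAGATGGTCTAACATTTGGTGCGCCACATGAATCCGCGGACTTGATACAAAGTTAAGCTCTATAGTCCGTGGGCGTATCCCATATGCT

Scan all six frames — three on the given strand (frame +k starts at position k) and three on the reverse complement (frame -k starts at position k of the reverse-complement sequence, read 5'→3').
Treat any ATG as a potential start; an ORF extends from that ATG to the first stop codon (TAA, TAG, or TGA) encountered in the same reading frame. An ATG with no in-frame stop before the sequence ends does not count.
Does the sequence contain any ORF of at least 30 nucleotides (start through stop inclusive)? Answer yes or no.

no

Reverse complement (5'→3'): AGCATATGGGATACGCCCACGGACTATAGAGCTTAACTTTGTATCAAGTCCGCGGATTCATGTGGCGCACCAAATGTTAGACCATCTAGCTGTT
Frame +1: AAC AGC TAG ATG GTC TAA CAT TTG GTG CGC CAC ATG AAT CCG CGG ACT TGA TAC AAA GTT AAG CTC TAT AGT CCG TGG GCG TAT CCC ATA TGC — ATG at 10, stop TAA at 16 → 9 nt; ATG at 34, stop TGA at 49 → 18 nt.
Frame +2: ACA GCT AGA TGG TCT AAC ATT TGG TGC GCC ACA TGA ATC CGC GGA CTT GAT ACA AAG TTA AGC TCT ATA GTC CGT GGG CGT ATC CCA TAT GCT — no ATG→stop ORF.
Frame +3: CAG CTA GAT GGT CTA ACA TTT GGT GCG CCA CAT GAA TCC GCG GAC TTG ATA CAA AGT TAA GCT CTA TAG TCC GTG GGC GTA TCC CAT ATG — no ATG→stop ORF.
Frame -1: AGC ATA TGG GAT ACG CCC ACG GAC TAT AGA GCT TAA CTT TGT ATC AAG TCC GCG GAT TCA TGT GGC GCA CCA AAT GTT AGA CCA TCT AGC TGT — no ATG→stop ORF.
Frame -2: GCA TAT GGG ATA CGC CCA CGG ACT ATA GAG CTT AAC TTT GTA TCA AGT CCG CGG ATT CAT GTG GCG CAC CAA ATG TTA GAC CAT CTA GCT GTT — no ATG→stop ORF.
Frame -3: CAT ATG GGA TAC GCC CAC GGA CTA TAG AGC TTA ACT TTG TAT CAA GTC CGC GGA TTC ATG TGG CGC ACC AAA TGT TAG ACC ATC TAG CTG — ATG at 6, stop TAG at 27 → 24 nt; ATG at 60, stop TAG at 78 → 21 nt.
Largest ORF found is 24 nucleotides < 30, so no.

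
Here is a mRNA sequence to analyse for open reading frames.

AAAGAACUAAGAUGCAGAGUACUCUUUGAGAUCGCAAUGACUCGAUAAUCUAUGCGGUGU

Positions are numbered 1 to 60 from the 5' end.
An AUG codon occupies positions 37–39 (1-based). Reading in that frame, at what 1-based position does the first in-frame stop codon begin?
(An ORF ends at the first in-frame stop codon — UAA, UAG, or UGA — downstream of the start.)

46

Codons from position 37: AUG (37–39), ACU (40–42), CGA (43–45), UAA (46–48).
UAA is a stop codon; it begins at position 46.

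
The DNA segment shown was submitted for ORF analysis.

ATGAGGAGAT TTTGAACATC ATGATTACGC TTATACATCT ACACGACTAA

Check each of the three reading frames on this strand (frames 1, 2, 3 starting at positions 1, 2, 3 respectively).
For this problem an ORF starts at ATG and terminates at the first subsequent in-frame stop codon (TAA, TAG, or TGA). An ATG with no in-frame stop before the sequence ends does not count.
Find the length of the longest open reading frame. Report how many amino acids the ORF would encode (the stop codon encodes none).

9

Frame 1: ATG AGG AGA TTT TGA ACA TCA TGA TTA CGC TTA TAC ATC TAC ACG ACT — ATG at 1, stop TGA at 13 → 15 nt.
Frame 2: TGA GGA GAT TTT GAA CAT CAT GAT TAC GCT TAT ACA TCT ACA CGA CTA — no ATG→stop ORF.
Frame 3: GAG GAG ATT TTG AAC ATC ATG ATT ACG CTT ATA CAT CTA CAC GAC TAA — ATG at 21, stop TAA at 48 → 30 nt.
Longest: frame 3, positions 21–50, 30 nt = 10 codons = 9 aa. → 9 amino acids.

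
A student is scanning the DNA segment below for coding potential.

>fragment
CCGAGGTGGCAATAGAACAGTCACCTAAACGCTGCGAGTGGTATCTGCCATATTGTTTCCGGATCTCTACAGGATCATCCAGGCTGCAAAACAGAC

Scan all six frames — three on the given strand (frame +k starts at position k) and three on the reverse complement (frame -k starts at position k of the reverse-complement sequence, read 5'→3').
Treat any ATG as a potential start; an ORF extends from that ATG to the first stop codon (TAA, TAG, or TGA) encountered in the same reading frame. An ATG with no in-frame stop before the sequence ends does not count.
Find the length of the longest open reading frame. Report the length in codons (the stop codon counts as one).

Reverse complement (5'→3'): GTCTGTTTTGCAGCCTGGATGATCCTGTAGAGATCCGGAAACAATATGGCAGATACCACTCGCAGCGTTTAGGTGACTGTTCTATTGCCACCTCGG
Frame +1: CCG AGG TGG CAA TAG AAC AGT CAC CTA AAC GCT GCG AGT GGT ATC TGC CAT ATT GTT TCC GGA TCT CTA CAG GAT CAT CCA GGC TGC AAA ACA GAC — no ATG→stop ORF.
Frame +2: CGA GGT GGC AAT AGA ACA GTC ACC TAA ACG CTG CGA GTG GTA TCT GCC ATA TTG TTT CCG GAT CTC TAC AGG ATC ATC CAG GCT GCA AAA CAG — no ATG→stop ORF.
Frame +3: GAG GTG GCA ATA GAA CAG TCA CCT AAA CGC TGC GAG TGG TAT CTG CCA TAT TGT TTC CGG ATC TCT ACA GGA TCA TCC AGG CTG CAA AAC AGA — no ATG→stop ORF.
Frame -1: GTC TGT TTT GCA GCC TGG ATG ATC CTG TAG AGA TCC GGA AAC AAT ATG GCA GAT ACC ACT CGC AGC GTT TAG GTG ACT GTT CTA TTG CCA CCT CGG — ATG at 19, stop TAG at 28 → 12 nt; ATG at 46, stop TAG at 70 → 27 nt.
Frame -2: TCT GTT TTG CAG CCT GGA TGA TCC TGT AGA GAT CCG GAA ACA ATA TGG CAG ATA CCA CTC GCA GCG TTT AGG TGA CTG TTC TAT TGC CAC CTC — no ATG→stop ORF.
Frame -3: CTG TTT TGC AGC CTG GAT GAT CCT GTA GAG ATC CGG AAA CAA TAT GGC AGA TAC CAC TCG CAG CGT TTA GGT GAC TGT TCT ATT GCC ACC TCG — no ATG→stop ORF.
Longest: frame -1, positions 46–72, 27 nt = 9 codons = 8 aa. → 9 codons.

9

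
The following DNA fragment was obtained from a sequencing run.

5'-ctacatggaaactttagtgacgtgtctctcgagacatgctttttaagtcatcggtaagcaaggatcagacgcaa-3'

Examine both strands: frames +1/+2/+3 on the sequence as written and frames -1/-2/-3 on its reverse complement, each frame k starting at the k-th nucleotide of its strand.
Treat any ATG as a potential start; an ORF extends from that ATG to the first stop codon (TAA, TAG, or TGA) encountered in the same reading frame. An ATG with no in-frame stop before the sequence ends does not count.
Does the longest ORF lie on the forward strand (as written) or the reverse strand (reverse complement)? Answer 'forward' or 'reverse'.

Reverse complement (5'→3'): TTGCGTCTGATCCTTGCTTACCGATGACTTAAAAAGCATGTCTCGAGAGACACGTCACTAAAGTTTCCATGTAG
Frame +1: CTA CAT GGA AAC TTT AGT GAC GTG TCT CTC GAG ACA TGC TTT TTA AGT CAT CGG TAA GCA AGG ATC AGA CGC — no ATG→stop ORF.
Frame +2: TAC ATG GAA ACT TTA GTG ACG TGT CTC TCG AGA CAT GCT TTT TAA GTC ATC GGT AAG CAA GGA TCA GAC GCA — ATG at 5, stop TAA at 44 → 42 nt.
Frame +3: ACA TGG AAA CTT TAG TGA CGT GTC TCT CGA GAC ATG CTT TTT AAG TCA TCG GTA AGC AAG GAT CAG ACG CAA — no ATG→stop ORF.
Frame -1: TTG CGT CTG ATC CTT GCT TAC CGA TGA CTT AAA AAG CAT GTC TCG AGA GAC ACG TCA CTA AAG TTT CCA TGT — no ATG→stop ORF.
Frame -2: TGC GTC TGA TCC TTG CTT ACC GAT GAC TTA AAA AGC ATG TCT CGA GAG ACA CGT CAC TAA AGT TTC CAT GTA — ATG at 38, stop TAA at 59 → 24 nt.
Frame -3: GCG TCT GAT CCT TGC TTA CCG ATG ACT TAA AAA GCA TGT CTC GAG AGA CAC GTC ACT AAA GTT TCC ATG TAG — ATG at 24, stop TAA at 30 → 9 nt; ATG at 69, stop TAG at 72 → 6 nt.
Forward-strand max 42 nt; reverse-strand max 24 nt. The forward strand has the longer ORF.

forward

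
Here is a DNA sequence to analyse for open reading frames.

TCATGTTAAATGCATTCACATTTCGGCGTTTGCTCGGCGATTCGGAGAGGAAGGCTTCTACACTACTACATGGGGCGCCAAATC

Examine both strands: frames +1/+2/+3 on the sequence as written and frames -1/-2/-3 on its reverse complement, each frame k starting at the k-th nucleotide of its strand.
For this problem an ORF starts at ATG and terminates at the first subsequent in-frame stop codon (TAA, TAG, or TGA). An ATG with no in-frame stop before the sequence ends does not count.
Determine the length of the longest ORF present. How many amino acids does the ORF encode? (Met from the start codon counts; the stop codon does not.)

Reverse complement (5'→3'): GATTTGGCGCCCCATGTAGTAGTGTAGAAGCCTTCCTCTCCGAATCGCCGAGCAAACGCCGAAATGTGAATGCATTTAACATGA
Frame +1: TCA TGT TAA ATG CAT TCA CAT TTC GGC GTT TGC TCG GCG ATT CGG AGA GGA AGG CTT CTA CAC TAC TAC ATG GGG CGC CAA ATC — no ATG→stop ORF.
Frame +2: CAT GTT AAA TGC ATT CAC ATT TCG GCG TTT GCT CGG CGA TTC GGA GAG GAA GGC TTC TAC ACT ACT ACA TGG GGC GCC AAA — no ATG→stop ORF.
Frame +3: ATG TTA AAT GCA TTC ACA TTT CGG CGT TTG CTC GGC GAT TCG GAG AGG AAG GCT TCT ACA CTA CTA CAT GGG GCG CCA AAT — no ATG→stop ORF.
Frame -1: GAT TTG GCG CCC CAT GTA GTA GTG TAG AAG CCT TCC TCT CCG AAT CGC CGA GCA AAC GCC GAA ATG TGA ATG CAT TTA ACA TGA — ATG at 64, stop TGA at 67 → 6 nt; ATG at 70, stop TGA at 82 → 15 nt.
Frame -2: ATT TGG CGC CCC ATG TAG TAG TGT AGA AGC CTT CCT CTC CGA ATC GCC GAG CAA ACG CCG AAA TGT GAA TGC ATT TAA CAT — ATG at 14, stop TAG at 17 → 6 nt.
Frame -3: TTT GGC GCC CCA TGT AGT AGT GTA GAA GCC TTC CTC TCC GAA TCG CCG AGC AAA CGC CGA AAT GTG AAT GCA TTT AAC ATG — no ATG→stop ORF.
Longest: frame -1, positions 70–84, 15 nt = 5 codons = 4 aa. → 4 amino acids.

4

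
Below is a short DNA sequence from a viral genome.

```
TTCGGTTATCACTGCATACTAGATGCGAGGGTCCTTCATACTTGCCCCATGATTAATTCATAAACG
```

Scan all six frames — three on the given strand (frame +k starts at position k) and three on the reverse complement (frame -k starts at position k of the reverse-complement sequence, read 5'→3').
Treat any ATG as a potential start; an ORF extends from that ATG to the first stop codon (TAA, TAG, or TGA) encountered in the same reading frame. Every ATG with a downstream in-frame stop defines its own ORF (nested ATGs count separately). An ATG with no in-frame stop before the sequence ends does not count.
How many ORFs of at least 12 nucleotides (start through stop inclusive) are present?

4

Reverse complement (5'→3'): CGTTTATGAATTAATCATGGGGCAAGTATGAAGGACCCTCGCATCTAGTATGCAGTGATAACCGAA
Frame +1: TTC GGT TAT CAC TGC ATA CTA GAT GCG AGG GTC CTT CAT ACT TGC CCC ATG ATT AAT TCA TAA ACG — ATG at 49, stop TAA at 61 → 15 nt.
Frame +2: TCG GTT ATC ACT GCA TAC TAG ATG CGA GGG TCC TTC ATA CTT GCC CCA TGA TTA ATT CAT AAA — ATG at 23, stop TGA at 50 → 30 nt.
Frame +3: CGG TTA TCA CTG CAT ACT AGA TGC GAG GGT CCT TCA TAC TTG CCC CAT GAT TAA TTC ATA AAC — no ATG→stop ORF.
Frame -1: CGT TTA TGA ATT AAT CAT GGG GCA AGT ATG AAG GAC CCT CGC ATC TAG TAT GCA GTG ATA ACC GAA — ATG at 28, stop TAG at 46 → 21 nt.
Frame -2: GTT TAT GAA TTA ATC ATG GGG CAA GTA TGA AGG ACC CTC GCA TCT AGT ATG CAG TGA TAA CCG — ATG at 17, stop TGA at 29 → 15 nt; ATG at 50, stop TGA at 56 → 9 nt.
Frame -3: TTT ATG AAT TAA TCA TGG GGC AAG TAT GAA GGA CCC TCG CAT CTA GTA TGC AGT GAT AAC CGA — ATG at 6, stop TAA at 12 → 9 nt.
ORFs ≥ 12 nucleotides: frame +1 49–63 (15 nucleotides), frame +2 23–52 (30 nucleotides), frame -1 28–48 (21 nucleotides), frame -2 17–31 (15 nucleotides). Count = 4.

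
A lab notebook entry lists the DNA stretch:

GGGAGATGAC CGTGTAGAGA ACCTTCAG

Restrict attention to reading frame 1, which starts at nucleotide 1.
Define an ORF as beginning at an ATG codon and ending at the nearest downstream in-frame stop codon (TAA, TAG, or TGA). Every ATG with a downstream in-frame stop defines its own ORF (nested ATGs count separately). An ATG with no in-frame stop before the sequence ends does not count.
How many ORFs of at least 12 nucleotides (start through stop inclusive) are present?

Frame 1: GGG AGA TGA CCG TGT AGA GAA CCT TCA — no ATG→stop ORF.
No ORF reaches 12 nucleotides. Count = 0.

0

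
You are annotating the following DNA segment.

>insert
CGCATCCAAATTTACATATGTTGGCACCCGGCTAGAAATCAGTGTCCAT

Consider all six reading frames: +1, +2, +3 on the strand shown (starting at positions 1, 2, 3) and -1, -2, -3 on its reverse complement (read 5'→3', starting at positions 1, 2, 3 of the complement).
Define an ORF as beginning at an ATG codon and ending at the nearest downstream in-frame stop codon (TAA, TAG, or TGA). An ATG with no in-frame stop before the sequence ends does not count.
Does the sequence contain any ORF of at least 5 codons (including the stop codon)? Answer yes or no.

Reverse complement (5'→3'): ATGGACACTGATTTCTAGCCGGGTGCCAACATATGTAAATTTGGATGCG
Frame +1: CGC ATC CAA ATT TAC ATA TGT TGG CAC CCG GCT AGA AAT CAG TGT CCA — no ATG→stop ORF.
Frame +2: GCA TCC AAA TTT ACA TAT GTT GGC ACC CGG CTA GAA ATC AGT GTC CAT — no ATG→stop ORF.
Frame +3: CAT CCA AAT TTA CAT ATG TTG GCA CCC GGC TAG AAA TCA GTG TCC — ATG at 18, stop TAG at 33 → 18 nt.
Frame -1: ATG GAC ACT GAT TTC TAG CCG GGT GCC AAC ATA TGT AAA TTT GGA TGC — ATG at 1, stop TAG at 16 → 18 nt.
Frame -2: TGG ACA CTG ATT TCT AGC CGG GTG CCA ACA TAT GTA AAT TTG GAT GCG — no ATG→stop ORF.
Frame -3: GGA CAC TGA TTT CTA GCC GGG TGC CAA CAT ATG TAA ATT TGG ATG — ATG at 33, stop TAA at 36 → 6 nt.
Frame +3 has an ORF of 6 codons (positions 18–35) ≥ 5, so yes.

yes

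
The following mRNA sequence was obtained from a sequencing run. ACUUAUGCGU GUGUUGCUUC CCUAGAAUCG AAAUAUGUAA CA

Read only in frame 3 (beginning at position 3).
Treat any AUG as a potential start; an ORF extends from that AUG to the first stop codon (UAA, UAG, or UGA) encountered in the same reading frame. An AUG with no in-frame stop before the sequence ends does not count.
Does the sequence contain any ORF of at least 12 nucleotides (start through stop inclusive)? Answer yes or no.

no

Frame 3: UUA UGC GUG UGU UGC UUC CCU AGA AUC GAA AUA UGU AAC — no AUG→stop ORF.
Largest ORF found is 0 nucleotides < 12, so no.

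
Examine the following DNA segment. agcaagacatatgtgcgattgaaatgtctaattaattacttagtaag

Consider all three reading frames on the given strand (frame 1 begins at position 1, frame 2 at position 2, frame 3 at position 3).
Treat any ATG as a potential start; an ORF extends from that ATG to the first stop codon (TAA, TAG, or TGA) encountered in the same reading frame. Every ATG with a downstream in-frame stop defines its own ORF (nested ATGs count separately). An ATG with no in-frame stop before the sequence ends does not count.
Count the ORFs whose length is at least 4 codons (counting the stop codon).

Frame 1: AGC AAG ACA TAT GTG CGA TTG AAA TGT CTA ATT AAT TAC TTA GTA — no ATG→stop ORF.
Frame 2: GCA AGA CAT ATG TGC GAT TGA AAT GTC TAA TTA ATT ACT TAG TAA — ATG at 11, stop TGA at 20 → 12 nt.
Frame 3: CAA GAC ATA TGT GCG ATT GAA ATG TCT AAT TAA TTA CTT AGT AAG — ATG at 24, stop TAA at 33 → 12 nt.
ORFs ≥ 4 codons: frame 2 11–22 (4 codons), frame 3 24–35 (4 codons). Count = 2.

2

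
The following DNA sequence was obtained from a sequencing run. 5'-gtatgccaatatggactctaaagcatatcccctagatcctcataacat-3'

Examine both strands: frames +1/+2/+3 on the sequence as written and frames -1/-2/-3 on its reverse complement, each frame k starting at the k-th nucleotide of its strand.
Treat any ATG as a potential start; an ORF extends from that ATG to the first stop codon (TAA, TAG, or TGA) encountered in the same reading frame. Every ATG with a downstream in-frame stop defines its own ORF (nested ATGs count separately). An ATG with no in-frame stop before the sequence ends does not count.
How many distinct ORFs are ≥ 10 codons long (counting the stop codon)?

Reverse complement (5'→3'): ATGTTATGAGGATCTAGGGGATATGCTTTAGAGTCCATATTGGCATAC
Frame +1: GTA TGC CAA TAT GGA CTC TAA AGC ATA TCC CCT AGA TCC TCA TAA CAT — no ATG→stop ORF.
Frame +2: TAT GCC AAT ATG GAC TCT AAA GCA TAT CCC CTA GAT CCT CAT AAC — no ATG→stop ORF.
Frame +3: ATG CCA ATA TGG ACT CTA AAG CAT ATC CCC TAG ATC CTC ATA ACA — ATG at 3, stop TAG at 33 → 33 nt.
Frame -1: ATG TTA TGA GGA TCT AGG GGA TAT GCT TTA GAG TCC ATA TTG GCA TAC — ATG at 1, stop TGA at 7 → 9 nt.
Frame -2: TGT TAT GAG GAT CTA GGG GAT ATG CTT TAG AGT CCA TAT TGG CAT — ATG at 23, stop TAG at 29 → 9 nt.
Frame -3: GTT ATG AGG ATC TAG GGG ATA TGC TTT AGA GTC CAT ATT GGC ATA — ATG at 6, stop TAG at 15 → 12 nt.
ORFs ≥ 10 codons: frame +3 3–35 (11 codons). Count = 1.

1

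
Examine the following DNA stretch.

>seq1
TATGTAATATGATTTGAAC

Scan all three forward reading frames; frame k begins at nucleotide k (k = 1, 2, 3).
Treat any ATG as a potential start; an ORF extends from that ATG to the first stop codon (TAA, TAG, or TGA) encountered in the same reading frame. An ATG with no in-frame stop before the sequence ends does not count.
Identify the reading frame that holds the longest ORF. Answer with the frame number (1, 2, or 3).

Frame 1: TAT GTA ATA TGA TTT GAA — no ATG→stop ORF.
Frame 2: ATG TAA TAT GAT TTG AAC — ATG at 2, stop TAA at 5 → 6 nt.
Frame 3: TGT AAT ATG ATT TGA — ATG at 9, stop TGA at 15 → 9 nt.
Longest ORF is 9 nt in frame 3 (positions 9–17).

3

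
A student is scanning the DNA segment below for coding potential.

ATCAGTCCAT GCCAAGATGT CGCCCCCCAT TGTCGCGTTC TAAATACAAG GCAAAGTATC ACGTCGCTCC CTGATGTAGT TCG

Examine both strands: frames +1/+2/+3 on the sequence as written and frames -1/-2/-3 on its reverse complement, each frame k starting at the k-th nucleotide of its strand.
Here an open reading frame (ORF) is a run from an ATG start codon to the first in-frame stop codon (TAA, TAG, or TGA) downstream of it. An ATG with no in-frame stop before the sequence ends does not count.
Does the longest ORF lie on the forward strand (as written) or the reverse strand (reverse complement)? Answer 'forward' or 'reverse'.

forward

Reverse complement (5'→3'): CGAACTACATCAGGGAGCGACGTGATACTTTGCCTTGTATTTAGAACGCGACAATGGGGGGCGACATCTTGGCATGGACTGAT
Frame +1: ATC AGT CCA TGC CAA GAT GTC GCC CCC CAT TGT CGC GTT CTA AAT ACA AGG CAA AGT ATC ACG TCG CTC CCT GAT GTA GTT — no ATG→stop ORF.
Frame +2: TCA GTC CAT GCC AAG ATG TCG CCC CCC ATT GTC GCG TTC TAA ATA CAA GGC AAA GTA TCA CGT CGC TCC CTG ATG TAG TTC — ATG at 17, stop TAA at 41 → 27 nt; ATG at 74, stop TAG at 77 → 6 nt.
Frame +3: CAG TCC ATG CCA AGA TGT CGC CCC CCA TTG TCG CGT TCT AAA TAC AAG GCA AAG TAT CAC GTC GCT CCC TGA TGT AGT TCG — ATG at 9, stop TGA at 72 → 66 nt.
Frame -1: CGA ACT ACA TCA GGG AGC GAC GTG ATA CTT TGC CTT GTA TTT AGA ACG CGA CAA TGG GGG GCG ACA TCT TGG CAT GGA CTG — no ATG→stop ORF.
Frame -2: GAA CTA CAT CAG GGA GCG ACG TGA TAC TTT GCC TTG TAT TTA GAA CGC GAC AAT GGG GGG CGA CAT CTT GGC ATG GAC TGA — ATG at 74, stop TGA at 80 → 9 nt.
Frame -3: AAC TAC ATC AGG GAG CGA CGT GAT ACT TTG CCT TGT ATT TAG AAC GCG ACA ATG GGG GGC GAC ATC TTG GCA TGG ACT GAT — no ATG→stop ORF.
Forward-strand max 66 nt; reverse-strand max 9 nt. The forward strand has the longer ORF.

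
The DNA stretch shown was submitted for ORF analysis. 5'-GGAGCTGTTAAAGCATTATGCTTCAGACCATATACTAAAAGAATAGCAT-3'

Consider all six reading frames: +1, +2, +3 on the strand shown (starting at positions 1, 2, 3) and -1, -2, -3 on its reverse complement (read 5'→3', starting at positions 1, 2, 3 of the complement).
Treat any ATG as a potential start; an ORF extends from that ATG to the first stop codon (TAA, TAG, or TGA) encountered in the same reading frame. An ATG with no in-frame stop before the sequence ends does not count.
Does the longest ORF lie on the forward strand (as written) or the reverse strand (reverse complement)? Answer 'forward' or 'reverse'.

Reverse complement (5'→3'): ATGCTATTCTTTTAGTATATGGTCTGAAGCATAATGCTTTAACAGCTCC
Frame +1: GGA GCT GTT AAA GCA TTA TGC TTC AGA CCA TAT ACT AAA AGA ATA GCA — no ATG→stop ORF.
Frame +2: GAG CTG TTA AAG CAT TAT GCT TCA GAC CAT ATA CTA AAA GAA TAG CAT — no ATG→stop ORF.
Frame +3: AGC TGT TAA AGC ATT ATG CTT CAG ACC ATA TAC TAA AAG AAT AGC — ATG at 18, stop TAA at 36 → 21 nt.
Frame -1: ATG CTA TTC TTT TAG TAT ATG GTC TGA AGC ATA ATG CTT TAA CAG CTC — ATG at 1, stop TAG at 13 → 15 nt; ATG at 19, stop TGA at 25 → 9 nt; ATG at 34, stop TAA at 40 → 9 nt.
Frame -2: TGC TAT TCT TTT AGT ATA TGG TCT GAA GCA TAA TGC TTT AAC AGC TCC — no ATG→stop ORF.
Frame -3: GCT ATT CTT TTA GTA TAT GGT CTG AAG CAT AAT GCT TTA ACA GCT — no ATG→stop ORF.
Forward-strand max 21 nt; reverse-strand max 15 nt. The forward strand has the longer ORF.

forward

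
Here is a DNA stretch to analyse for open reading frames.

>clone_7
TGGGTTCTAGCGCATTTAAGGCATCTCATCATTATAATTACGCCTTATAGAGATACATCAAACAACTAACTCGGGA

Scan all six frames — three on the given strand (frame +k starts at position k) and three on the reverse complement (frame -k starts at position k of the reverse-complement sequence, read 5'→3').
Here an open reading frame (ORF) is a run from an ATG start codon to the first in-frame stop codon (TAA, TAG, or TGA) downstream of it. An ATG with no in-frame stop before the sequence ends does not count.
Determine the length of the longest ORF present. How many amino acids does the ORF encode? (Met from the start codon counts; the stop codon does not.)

Reverse complement (5'→3'): TCCCGAGTTAGTTGTTTGATGTATCTCTATAAGGCGTAATTATAATGATGAGATGCCTTAAATGCGCTAGAACCCA
Frame +1: TGG GTT CTA GCG CAT TTA AGG CAT CTC ATC ATT ATA ATT ACG CCT TAT AGA GAT ACA TCA AAC AAC TAA CTC GGG — no ATG→stop ORF.
Frame +2: GGG TTC TAG CGC ATT TAA GGC ATC TCA TCA TTA TAA TTA CGC CTT ATA GAG ATA CAT CAA ACA ACT AAC TCG GGA — no ATG→stop ORF.
Frame +3: GGT TCT AGC GCA TTT AAG GCA TCT CAT CAT TAT AAT TAC GCC TTA TAG AGA TAC ATC AAA CAA CTA ACT CGG — no ATG→stop ORF.
Frame -1: TCC CGA GTT AGT TGT TTG ATG TAT CTC TAT AAG GCG TAA TTA TAA TGA TGA GAT GCC TTA AAT GCG CTA GAA CCC — ATG at 19, stop TAA at 37 → 21 nt.
Frame -2: CCC GAG TTA GTT GTT TGA TGT ATC TCT ATA AGG CGT AAT TAT AAT GAT GAG ATG CCT TAA ATG CGC TAG AAC CCA — ATG at 53, stop TAA at 59 → 9 nt; ATG at 62, stop TAG at 68 → 9 nt.
Frame -3: CCG AGT TAG TTG TTT GAT GTA TCT CTA TAA GGC GTA ATT ATA ATG ATG AGA TGC CTT AAA TGC GCT AGA ACC — no ATG→stop ORF.
Longest: frame -1, positions 19–39, 21 nt = 7 codons = 6 aa. → 6 amino acids.

6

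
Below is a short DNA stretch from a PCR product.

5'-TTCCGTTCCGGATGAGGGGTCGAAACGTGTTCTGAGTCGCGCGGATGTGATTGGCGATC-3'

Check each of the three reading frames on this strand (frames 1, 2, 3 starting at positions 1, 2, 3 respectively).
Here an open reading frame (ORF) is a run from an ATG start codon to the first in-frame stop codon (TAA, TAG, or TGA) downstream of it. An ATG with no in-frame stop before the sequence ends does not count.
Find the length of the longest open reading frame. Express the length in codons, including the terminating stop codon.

8

Frame 1: TTC CGT TCC GGA TGA GGG GTC GAA ACG TGT TCT GAG TCG CGC GGA TGT GAT TGG CGA — no ATG→stop ORF.
Frame 2: TCC GTT CCG GAT GAG GGG TCG AAA CGT GTT CTG AGT CGC GCG GAT GTG ATT GGC GAT — no ATG→stop ORF.
Frame 3: CCG TTC CGG ATG AGG GGT CGA AAC GTG TTC TGA GTC GCG CGG ATG TGA TTG GCG ATC — ATG at 12, stop TGA at 33 → 24 nt; ATG at 45, stop TGA at 48 → 6 nt.
Longest: frame 3, positions 12–35, 24 nt = 8 codons = 7 aa. → 8 codons.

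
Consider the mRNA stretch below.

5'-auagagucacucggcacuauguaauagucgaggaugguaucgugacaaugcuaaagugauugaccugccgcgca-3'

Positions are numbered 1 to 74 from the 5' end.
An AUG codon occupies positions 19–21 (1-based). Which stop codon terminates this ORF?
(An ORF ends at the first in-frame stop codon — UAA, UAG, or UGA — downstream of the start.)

Codons from position 19: AUG (19–21), UAA (22–24).
The first in-frame stop codon is UAA.

UAA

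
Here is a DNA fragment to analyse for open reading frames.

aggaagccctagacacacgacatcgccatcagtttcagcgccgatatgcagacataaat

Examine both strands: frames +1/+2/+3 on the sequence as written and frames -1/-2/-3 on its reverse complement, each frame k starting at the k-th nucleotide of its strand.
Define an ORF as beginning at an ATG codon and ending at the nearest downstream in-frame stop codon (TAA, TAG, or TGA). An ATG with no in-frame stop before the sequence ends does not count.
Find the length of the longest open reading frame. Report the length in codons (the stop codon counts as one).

Reverse complement (5'→3'): ATTTATGTCTGCATATCGGCGCTGAAACTGATGGCGATGTCGTGTGTCTAGGGCTTCCT
Frame +1: AGG AAG CCC TAG ACA CAC GAC ATC GCC ATC AGT TTC AGC GCC GAT ATG CAG ACA TAA — ATG at 46, stop TAA at 55 → 12 nt.
Frame +2: GGA AGC CCT AGA CAC ACG ACA TCG CCA TCA GTT TCA GCG CCG ATA TGC AGA CAT AAA — no ATG→stop ORF.
Frame +3: GAA GCC CTA GAC ACA CGA CAT CGC CAT CAG TTT CAG CGC CGA TAT GCA GAC ATA AAT — no ATG→stop ORF.
Frame -1: ATT TAT GTC TGC ATA TCG GCG CTG AAA CTG ATG GCG ATG TCG TGT GTC TAG GGC TTC — ATG at 31, stop TAG at 49 → 21 nt; ATG at 37, stop TAG at 49 → 15 nt.
Frame -2: TTT ATG TCT GCA TAT CGG CGC TGA AAC TGA TGG CGA TGT CGT GTG TCT AGG GCT TCC — ATG at 5, stop TGA at 23 → 21 nt.
Frame -3: TTA TGT CTG CAT ATC GGC GCT GAA ACT GAT GGC GAT GTC GTG TGT CTA GGG CTT CCT — no ATG→stop ORF.
Longest: frame -1, positions 31–51, 21 nt = 7 codons = 6 aa. → 7 codons.

7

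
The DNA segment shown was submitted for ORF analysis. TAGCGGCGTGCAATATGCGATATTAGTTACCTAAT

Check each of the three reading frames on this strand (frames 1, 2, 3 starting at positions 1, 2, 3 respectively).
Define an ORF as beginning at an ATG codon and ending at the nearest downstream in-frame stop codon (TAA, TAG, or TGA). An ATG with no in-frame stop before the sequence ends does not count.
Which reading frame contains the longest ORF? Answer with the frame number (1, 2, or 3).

3

Frame 1: TAG CGG CGT GCA ATA TGC GAT ATT AGT TAC CTA — no ATG→stop ORF.
Frame 2: AGC GGC GTG CAA TAT GCG ATA TTA GTT ACC TAA — no ATG→stop ORF.
Frame 3: GCG GCG TGC AAT ATG CGA TAT TAG TTA CCT AAT — ATG at 15, stop TAG at 24 → 12 nt.
Longest ORF is 12 nt in frame 3 (positions 15–26).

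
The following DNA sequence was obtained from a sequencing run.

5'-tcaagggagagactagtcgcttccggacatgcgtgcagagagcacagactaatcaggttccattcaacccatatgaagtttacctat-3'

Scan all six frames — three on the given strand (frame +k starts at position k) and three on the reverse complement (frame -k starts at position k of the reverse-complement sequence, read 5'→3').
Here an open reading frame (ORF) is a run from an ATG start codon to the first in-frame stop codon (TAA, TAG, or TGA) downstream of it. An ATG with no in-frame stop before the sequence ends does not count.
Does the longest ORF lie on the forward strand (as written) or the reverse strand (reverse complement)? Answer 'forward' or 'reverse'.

Reverse complement (5'→3'): ATAGGTAAACTTCATATGGGTTGAATGGAACCTGATTAGTCTGTGCTCTCTGCACGCATGTCCGGAAGCGACTAGTCTCTCCCTTGA
Frame +1: TCA AGG GAG AGA CTA GTC GCT TCC GGA CAT GCG TGC AGA GAG CAC AGA CTA ATC AGG TTC CAT TCA ACC CAT ATG AAG TTT ACC TAT — no ATG→stop ORF.
Frame +2: CAA GGG AGA GAC TAG TCG CTT CCG GAC ATG CGT GCA GAG AGC ACA GAC TAA TCA GGT TCC ATT CAA CCC ATA TGA AGT TTA CCT — ATG at 29, stop TAA at 50 → 24 nt.
Frame +3: AAG GGA GAG ACT AGT CGC TTC CGG ACA TGC GTG CAG AGA GCA CAG ACT AAT CAG GTT CCA TTC AAC CCA TAT GAA GTT TAC CTA — no ATG→stop ORF.
Frame -1: ATA GGT AAA CTT CAT ATG GGT TGA ATG GAA CCT GAT TAG TCT GTG CTC TCT GCA CGC ATG TCC GGA AGC GAC TAG TCT CTC CCT TGA — ATG at 16, stop TGA at 22 → 9 nt; ATG at 25, stop TAG at 37 → 15 nt; ATG at 58, stop TAG at 73 → 18 nt.
Frame -2: TAG GTA AAC TTC ATA TGG GTT GAA TGG AAC CTG ATT AGT CTG TGC TCT CTG CAC GCA TGT CCG GAA GCG ACT AGT CTC TCC CTT — no ATG→stop ORF.
Frame -3: AGG TAA ACT TCA TAT GGG TTG AAT GGA ACC TGA TTA GTC TGT GCT CTC TGC ACG CAT GTC CGG AAG CGA CTA GTC TCT CCC TTG — no ATG→stop ORF.
Forward-strand max 24 nt; reverse-strand max 18 nt. The forward strand has the longer ORF.

forward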